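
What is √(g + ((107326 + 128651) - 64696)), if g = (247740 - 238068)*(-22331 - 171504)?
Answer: I*√1874600839 ≈ 43297.0*I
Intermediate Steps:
g = -1874772120 (g = 9672*(-193835) = -1874772120)
√(g + ((107326 + 128651) - 64696)) = √(-1874772120 + ((107326 + 128651) - 64696)) = √(-1874772120 + (235977 - 64696)) = √(-1874772120 + 171281) = √(-1874600839) = I*√1874600839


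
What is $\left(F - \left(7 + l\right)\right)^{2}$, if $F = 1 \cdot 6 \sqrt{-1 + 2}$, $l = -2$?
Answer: $1$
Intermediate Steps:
$F = 6$ ($F = 6 \sqrt{1} = 6 \cdot 1 = 6$)
$\left(F - \left(7 + l\right)\right)^{2} = \left(6 - 5\right)^{2} = 1^{2} = 1$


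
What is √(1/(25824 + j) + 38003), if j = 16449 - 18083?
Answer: 9*√274539349290/24190 ≈ 194.94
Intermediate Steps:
j = -1634
√(1/(25824 + j) + 38003) = √(1/(25824 - 1634) + 38003) = √(1/24190 + 38003) = √(919292571/24190) = 9*√274539349290/24190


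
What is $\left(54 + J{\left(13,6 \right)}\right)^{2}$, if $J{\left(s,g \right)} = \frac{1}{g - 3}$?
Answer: $\frac{26569}{9} \approx 2952.1$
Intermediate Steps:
$J{\left(s,g \right)} = \frac{1}{-3 + g}$
$\left(54 + J{\left(13,6 \right)}\right)^{2} = \left(54 + \frac{1}{-3 + 6}\right)^{2} = \left(54 + \frac{1}{3}\right)^{2} = \left(\frac{163}{3}\right)^{2} = \frac{26569}{9}$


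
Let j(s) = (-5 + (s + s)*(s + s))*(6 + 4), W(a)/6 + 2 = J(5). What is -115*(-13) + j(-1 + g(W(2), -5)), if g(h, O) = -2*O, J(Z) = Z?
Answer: 4685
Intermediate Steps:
W(a) = 18 (W(a) = -12 + 6*5 = -12 + 30 = 18)
j(s) = -50 + 40*s² (j(s) = (-5 + (2*s)*(2*s))*10 = (-5 + 4*s²)*10 = -50 + 40*s²)
-115*(-13) + j(-1 + g(W(2), -5)) = -115*(-13) + (-50 + 40*(-1 - 2*(-5))²) = 1495 + (-50 + 40*(-1 + 10)²) = 1495 + (-50 + 40*9²) = 1495 + (-50 + 40*81) = 1495 + (-50 + 3240) = 1495 + 3190 = 4685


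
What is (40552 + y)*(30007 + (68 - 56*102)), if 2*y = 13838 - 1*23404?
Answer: 871440147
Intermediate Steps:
y = -4783 (y = (13838 - 1*23404)/2 = (13838 - 23404)/2 = (½)*(-9566) = -4783)
(40552 + y)*(30007 + (68 - 56*102)) = (40552 - 4783)*(30007 + (68 - 56*102)) = 35769*(30007 + (68 - 5712)) = 35769*(30007 - 5644) = 35769*24363 = 871440147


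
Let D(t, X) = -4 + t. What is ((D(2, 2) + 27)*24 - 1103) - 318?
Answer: -821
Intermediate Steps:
((D(2, 2) + 27)*24 - 1103) - 318 = (((-4 + 2) + 27)*24 - 1103) - 318 = ((-2 + 27)*24 - 1103) - 318 = (25*24 - 1103) - 318 = (600 - 1103) - 318 = -503 - 318 = -821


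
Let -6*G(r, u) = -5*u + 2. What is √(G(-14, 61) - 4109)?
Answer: I*√16234/2 ≈ 63.706*I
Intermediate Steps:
G(r, u) = -⅓ + 5*u/6 (G(r, u) = -(-5*u + 2)/6 = -(2 - 5*u)/6 = -⅓ + 5*u/6)
√(G(-14, 61) - 4109) = √((-⅓ + (⅚)*61) - 4109) = √((-⅓ + 305/6) - 4109) = √(101/2 - 4109) = √(-8117/2) = I*√16234/2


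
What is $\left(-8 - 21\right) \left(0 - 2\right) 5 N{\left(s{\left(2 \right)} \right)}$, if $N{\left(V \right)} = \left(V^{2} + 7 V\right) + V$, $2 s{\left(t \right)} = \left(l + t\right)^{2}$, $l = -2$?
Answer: $0$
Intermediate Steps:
$s{\left(t \right)} = \frac{\left(-2 + t\right)^{2}}{2}$
$N{\left(V \right)} = V^{2} + 8 V$
$\left(-8 - 21\right) \left(0 - 2\right) 5 N{\left(s{\left(2 \right)} \right)} = \left(-8 - 21\right) \left(0 - 2\right) 5 \frac{\left(-2 + 2\right)^{2}}{2} \left(8 + \frac{\left(-2 + 2\right)^{2}}{2}\right) = \left(-8 - 21\right) \left(\left(-2\right) 5\right) \frac{0^{2}}{2} \left(8 + \frac{0^{2}}{2}\right) = \left(-29\right) \left(-10\right) \frac{1}{2} \cdot 0 \left(8 + \frac{1}{2} \cdot 0\right) = 290 \cdot 0 \left(8 + 0\right) = 290 \cdot 0 \cdot 8 = 290 \cdot 0 = 0$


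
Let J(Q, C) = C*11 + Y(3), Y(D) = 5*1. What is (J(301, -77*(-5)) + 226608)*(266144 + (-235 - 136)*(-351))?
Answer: 91500067520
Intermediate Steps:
Y(D) = 5
J(Q, C) = 5 + 11*C (J(Q, C) = C*11 + 5 = 11*C + 5 = 5 + 11*C)
(J(301, -77*(-5)) + 226608)*(266144 + (-235 - 136)*(-351)) = ((5 + 11*(-77*(-5))) + 226608)*(266144 + (-235 - 136)*(-351)) = ((5 + 11*385) + 226608)*(266144 - 371*(-351)) = ((5 + 4235) + 226608)*(266144 + 130221) = (4240 + 226608)*396365 = 230848*396365 = 91500067520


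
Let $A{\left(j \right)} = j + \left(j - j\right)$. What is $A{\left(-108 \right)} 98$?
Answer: $-10584$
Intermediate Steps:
$A{\left(j \right)} = j$ ($A{\left(j \right)} = j + 0 = j$)
$A{\left(-108 \right)} 98 = \left(-108\right) 98 = -10584$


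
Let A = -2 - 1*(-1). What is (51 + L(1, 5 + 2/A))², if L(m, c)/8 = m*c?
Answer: 5625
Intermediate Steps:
A = -1 (A = -2 + 1 = -1)
L(m, c) = 8*c*m (L(m, c) = 8*(m*c) = 8*(c*m) = 8*c*m)
(51 + L(1, 5 + 2/A))² = (51 + 8*(5 + 2/(-1))*1)² = (51 + 8*(5 + 2*(-1))*1)² = (51 + 8*(5 - 2)*1)² = (51 + 8*3*1)² = (51 + 24)² = 75² = 5625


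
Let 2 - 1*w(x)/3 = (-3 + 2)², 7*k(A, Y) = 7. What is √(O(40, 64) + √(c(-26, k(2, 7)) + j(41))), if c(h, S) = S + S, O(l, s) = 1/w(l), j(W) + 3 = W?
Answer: √(3 + 18*√10)/3 ≈ 2.5803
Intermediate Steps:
j(W) = -3 + W
k(A, Y) = 1 (k(A, Y) = (⅐)*7 = 1)
w(x) = 3 (w(x) = 6 - 3*(-3 + 2)² = 6 - 3*(-1)² = 6 - 3*1 = 6 - 3 = 3)
O(l, s) = ⅓ (O(l, s) = 1/3 = ⅓)
c(h, S) = 2*S
√(O(40, 64) + √(c(-26, k(2, 7)) + j(41))) = √(⅓ + √(2*1 + (-3 + 41))) = √(⅓ + √(2 + 38)) = √(⅓ + √40) = √(⅓ + 2*√10)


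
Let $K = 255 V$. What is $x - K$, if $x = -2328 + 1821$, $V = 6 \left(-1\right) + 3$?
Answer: $258$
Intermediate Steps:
$V = -3$ ($V = -6 + 3 = -3$)
$x = -507$
$K = -765$ ($K = 255 \left(-3\right) = -765$)
$x - K = -507 - -765 = -507 + 765 = 258$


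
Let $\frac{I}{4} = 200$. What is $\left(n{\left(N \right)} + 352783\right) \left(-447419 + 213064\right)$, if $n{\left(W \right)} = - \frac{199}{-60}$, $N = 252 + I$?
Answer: $- \frac{992126846909}{12} \approx -8.2677 \cdot 10^{10}$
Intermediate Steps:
$I = 800$ ($I = 4 \cdot 200 = 800$)
$N = 1052$ ($N = 252 + 800 = 1052$)
$n{\left(W \right)} = \frac{199}{60}$ ($n{\left(W \right)} = \left(-199\right) \left(- \frac{1}{60}\right) = \frac{199}{60}$)
$\left(n{\left(N \right)} + 352783\right) \left(-447419 + 213064\right) = \left(\frac{199}{60} + 352783\right) \left(-447419 + 213064\right) = \frac{21167179}{60} \left(-234355\right) = - \frac{992126846909}{12}$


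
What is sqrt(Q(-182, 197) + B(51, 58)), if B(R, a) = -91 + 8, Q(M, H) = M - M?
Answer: I*sqrt(83) ≈ 9.1104*I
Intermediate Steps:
Q(M, H) = 0
B(R, a) = -83
sqrt(Q(-182, 197) + B(51, 58)) = sqrt(0 - 83) = sqrt(-83) = I*sqrt(83)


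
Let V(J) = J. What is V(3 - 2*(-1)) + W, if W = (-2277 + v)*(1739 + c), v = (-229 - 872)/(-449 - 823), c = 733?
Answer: -298209764/53 ≈ -5.6266e+6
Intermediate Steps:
v = 367/424 (v = -1101/(-1272) = -1101*(-1/1272) = 367/424 ≈ 0.86557)
W = -298210029/53 (W = (-2277 + 367/424)*(1739 + 733) = -965081/424*2472 = -298210029/53 ≈ -5.6266e+6)
V(3 - 2*(-1)) + W = (3 - 2*(-1)) - 298210029/53 = (3 + 2) - 298210029/53 = 5 - 298210029/53 = -298209764/53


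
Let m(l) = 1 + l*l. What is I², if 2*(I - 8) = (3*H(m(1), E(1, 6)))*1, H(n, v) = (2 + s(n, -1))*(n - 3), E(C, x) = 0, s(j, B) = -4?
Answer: 121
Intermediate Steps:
m(l) = 1 + l²
H(n, v) = 6 - 2*n (H(n, v) = (2 - 4)*(n - 3) = -2*(-3 + n) = 6 - 2*n)
I = 11 (I = 8 + ((3*(6 - 2*(1 + 1²)))*1)/2 = 8 + ((3*(6 - 2*(1 + 1)))*1)/2 = 8 + ((3*(6 - 2*2))*1)/2 = 8 + ((3*(6 - 4))*1)/2 = 8 + ((3*2)*1)/2 = 8 + (6*1)/2 = 8 + (½)*6 = 8 + 3 = 11)
I² = 11² = 121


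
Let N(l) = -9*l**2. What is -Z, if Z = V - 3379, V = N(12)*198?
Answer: 259987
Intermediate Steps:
V = -256608 (V = -9*12**2*198 = -9*144*198 = -1296*198 = -256608)
Z = -259987 (Z = -256608 - 3379 = -259987)
-Z = -1*(-259987) = 259987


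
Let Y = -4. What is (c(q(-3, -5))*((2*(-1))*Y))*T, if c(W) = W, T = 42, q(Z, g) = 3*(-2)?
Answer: -2016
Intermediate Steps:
q(Z, g) = -6
(c(q(-3, -5))*((2*(-1))*Y))*T = -6*2*(-1)*(-4)*42 = -(-12)*(-4)*42 = -6*8*42 = -48*42 = -2016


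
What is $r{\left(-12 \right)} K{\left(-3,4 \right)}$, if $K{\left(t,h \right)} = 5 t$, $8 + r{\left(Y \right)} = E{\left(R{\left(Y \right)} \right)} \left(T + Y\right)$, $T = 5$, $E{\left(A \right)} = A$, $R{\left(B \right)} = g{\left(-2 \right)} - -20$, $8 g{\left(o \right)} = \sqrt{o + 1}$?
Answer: $2220 + \frac{105 i}{8} \approx 2220.0 + 13.125 i$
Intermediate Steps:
$g{\left(o \right)} = \frac{\sqrt{1 + o}}{8}$ ($g{\left(o \right)} = \frac{\sqrt{o + 1}}{8} = \frac{\sqrt{1 + o}}{8}$)
$R{\left(B \right)} = 20 + \frac{i}{8}$ ($R{\left(B \right)} = \frac{\sqrt{1 - 2}}{8} - -20 = \frac{\sqrt{-1}}{8} + 20 = \frac{i}{8} + 20 = 20 + \frac{i}{8}$)
$r{\left(Y \right)} = -8 + \left(5 + Y\right) \left(20 + \frac{i}{8}\right)$ ($r{\left(Y \right)} = -8 + \left(20 + \frac{i}{8}\right) \left(5 + Y\right) = -8 + \left(5 + Y\right) \left(20 + \frac{i}{8}\right)$)
$r{\left(-12 \right)} K{\left(-3,4 \right)} = \left(92 + \frac{5 i}{8} + \frac{1}{8} \left(-12\right) \left(160 + i\right)\right) 5 \left(-3\right) = \left(92 + \frac{5 i}{8} - \left(240 + \frac{3 i}{2}\right)\right) \left(-15\right) = \left(-148 - \frac{7 i}{8}\right) \left(-15\right) = 2220 + \frac{105 i}{8}$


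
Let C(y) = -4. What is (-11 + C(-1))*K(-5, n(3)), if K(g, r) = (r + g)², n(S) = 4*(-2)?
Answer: -2535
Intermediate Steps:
n(S) = -8
K(g, r) = (g + r)²
(-11 + C(-1))*K(-5, n(3)) = (-11 - 4)*(-5 - 8)² = -15*(-13)² = -15*169 = -2535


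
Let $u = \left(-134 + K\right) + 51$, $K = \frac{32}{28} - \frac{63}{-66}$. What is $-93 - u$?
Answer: $- \frac{1863}{154} \approx -12.097$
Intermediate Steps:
$K = \frac{323}{154}$ ($K = 32 \cdot \frac{1}{28} - - \frac{21}{22} = \frac{8}{7} + \frac{21}{22} = \frac{323}{154} \approx 2.0974$)
$u = - \frac{12459}{154}$ ($u = \left(-134 + \frac{323}{154}\right) + 51 = - \frac{20313}{154} + 51 = - \frac{12459}{154} \approx -80.903$)
$-93 - u = -93 - - \frac{12459}{154} = -93 + \frac{12459}{154} = - \frac{1863}{154}$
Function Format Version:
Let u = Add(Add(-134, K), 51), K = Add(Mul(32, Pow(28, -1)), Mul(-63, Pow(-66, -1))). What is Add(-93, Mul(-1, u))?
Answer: Rational(-1863, 154) ≈ -12.097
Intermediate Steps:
K = Rational(323, 154) (K = Add(Mul(32, Rational(1, 28)), Mul(-63, Rational(-1, 66))) = Add(Rational(8, 7), Rational(21, 22)) = Rational(323, 154) ≈ 2.0974)
u = Rational(-12459, 154) (u = Add(Add(-134, Rational(323, 154)), 51) = Add(Rational(-20313, 154), 51) = Rational(-12459, 154) ≈ -80.903)
Add(-93, Mul(-1, u)) = Add(-93, Mul(-1, Rational(-12459, 154))) = Add(-93, Rational(12459, 154)) = Rational(-1863, 154)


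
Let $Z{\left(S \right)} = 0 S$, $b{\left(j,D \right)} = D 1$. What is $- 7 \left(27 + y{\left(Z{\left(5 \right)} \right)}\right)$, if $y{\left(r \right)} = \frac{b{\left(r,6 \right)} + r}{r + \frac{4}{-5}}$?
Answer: $- \frac{273}{2} \approx -136.5$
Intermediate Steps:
$b{\left(j,D \right)} = D$
$Z{\left(S \right)} = 0$
$y{\left(r \right)} = \frac{6 + r}{- \frac{4}{5} + r}$ ($y{\left(r \right)} = \frac{6 + r}{r + \frac{4}{-5}} = \frac{6 + r}{r + 4 \left(- \frac{1}{5}\right)} = \frac{6 + r}{r - \frac{4}{5}} = \frac{6 + r}{- \frac{4}{5} + r}$)
$- 7 \left(27 + y{\left(Z{\left(5 \right)} \right)}\right) = - 7 \left(27 + \frac{5 \left(6 + 0\right)}{-4 + 5 \cdot 0}\right) = - 7 \left(27 + 5 \frac{1}{-4 + 0} \cdot 6\right) = - 7 \left(27 + 5 \frac{1}{-4} \cdot 6\right) = - 7 \left(27 + 5 \left(- \frac{1}{4}\right) 6\right) = - 7 \left(27 - \frac{15}{2}\right) = \left(-7\right) \frac{39}{2} = - \frac{273}{2}$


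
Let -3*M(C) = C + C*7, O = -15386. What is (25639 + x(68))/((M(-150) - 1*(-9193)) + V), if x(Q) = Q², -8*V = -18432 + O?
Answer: 121052/55281 ≈ 2.1898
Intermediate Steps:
V = 16909/4 (V = -(-18432 - 15386)/8 = -⅛*(-33818) = 16909/4 ≈ 4227.3)
M(C) = -8*C/3 (M(C) = -(C + C*7)/3 = -(C + 7*C)/3 = -8*C/3)
(25639 + x(68))/((M(-150) - 1*(-9193)) + V) = (25639 + 68²)/((-8/3*(-150) - 1*(-9193)) + 16909/4) = (25639 + 4624)/((400 + 9193) + 16909/4) = 30263/(9593 + 16909/4) = 30263/(55281/4) = 30263*(4/55281) = 121052/55281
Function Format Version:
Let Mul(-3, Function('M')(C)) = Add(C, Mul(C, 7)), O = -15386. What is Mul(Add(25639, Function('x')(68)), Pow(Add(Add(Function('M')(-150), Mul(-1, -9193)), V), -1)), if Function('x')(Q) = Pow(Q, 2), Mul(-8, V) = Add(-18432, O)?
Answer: Rational(121052, 55281) ≈ 2.1898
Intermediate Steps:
V = Rational(16909, 4) (V = Mul(Rational(-1, 8), Add(-18432, -15386)) = Mul(Rational(-1, 8), -33818) = Rational(16909, 4) ≈ 4227.3)
Function('M')(C) = Mul(Rational(-8, 3), C) (Function('M')(C) = Mul(Rational(-1, 3), Add(C, Mul(C, 7))) = Mul(Rational(-1, 3), Add(C, Mul(7, C))) = Mul(Rational(-1, 3), Mul(8, C)) = Mul(Rational(-8, 3), C))
Mul(Add(25639, Function('x')(68)), Pow(Add(Add(Function('M')(-150), Mul(-1, -9193)), V), -1)) = Mul(Add(25639, Pow(68, 2)), Pow(Add(Add(Mul(Rational(-8, 3), -150), Mul(-1, -9193)), Rational(16909, 4)), -1)) = Mul(Add(25639, 4624), Pow(Add(Add(400, 9193), Rational(16909, 4)), -1)) = Mul(30263, Pow(Add(9593, Rational(16909, 4)), -1)) = Mul(30263, Pow(Rational(55281, 4), -1)) = Mul(30263, Rational(4, 55281)) = Rational(121052, 55281)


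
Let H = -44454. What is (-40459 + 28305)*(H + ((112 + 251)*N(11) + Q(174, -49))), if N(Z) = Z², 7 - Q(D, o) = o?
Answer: 5773150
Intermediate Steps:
Q(D, o) = 7 - o
(-40459 + 28305)*(H + ((112 + 251)*N(11) + Q(174, -49))) = (-40459 + 28305)*(-44454 + ((112 + 251)*11² + (7 - 1*(-49)))) = -12154*(-44454 + (363*121 + (7 + 49))) = -12154*(-44454 + (43923 + 56)) = -12154*(-44454 + 43979) = -12154*(-475) = 5773150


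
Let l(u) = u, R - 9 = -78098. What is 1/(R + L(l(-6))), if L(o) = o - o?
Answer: -1/78089 ≈ -1.2806e-5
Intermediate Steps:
R = -78089 (R = 9 - 78098 = -78089)
L(o) = 0
1/(R + L(l(-6))) = 1/(-78089 + 0) = 1/(-78089) = -1/78089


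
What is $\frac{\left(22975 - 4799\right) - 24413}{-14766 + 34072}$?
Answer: $- \frac{891}{2758} \approx -0.32306$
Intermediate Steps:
$\frac{\left(22975 - 4799\right) - 24413}{-14766 + 34072} = \frac{\left(22975 - 4799\right) - 24413}{19306} = \left(18176 - 24413\right) \frac{1}{19306} = \left(-6237\right) \frac{1}{19306} = - \frac{891}{2758}$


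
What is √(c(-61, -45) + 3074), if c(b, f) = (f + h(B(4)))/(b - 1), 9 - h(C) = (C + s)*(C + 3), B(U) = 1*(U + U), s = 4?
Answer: √2956718/31 ≈ 55.468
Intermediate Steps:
B(U) = 2*U (B(U) = 1*(2*U) = 2*U)
h(C) = 9 - (3 + C)*(4 + C) (h(C) = 9 - (C + 4)*(C + 3) = 9 - (4 + C)*(3 + C) = 9 - (3 + C)*(4 + C))
c(b, f) = (-123 + f)/(-1 + b) (c(b, f) = (f + (-3 - (2*4)² - 14*4))/(b - 1) = (f + (-3 - 1*8² - 7*8))/(-1 + b) = (f + (-3 - 1*64 - 56))/(-1 + b) = (f + (-3 - 64 - 56))/(-1 + b) = (f - 123)/(-1 + b) = (-123 + f)/(-1 + b))
√(c(-61, -45) + 3074) = √((-123 - 45)/(-1 - 61) + 3074) = √(-168/(-62) + 3074) = √(-1/62*(-168) + 3074) = √(84/31 + 3074) = √(95378/31) = √2956718/31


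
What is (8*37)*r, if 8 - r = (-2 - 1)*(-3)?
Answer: -296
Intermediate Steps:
r = -1 (r = 8 - (-2 - 1)*(-3) = 8 - (-3)*(-3) = 8 - 1*9 = 8 - 9 = -1)
(8*37)*r = (8*37)*(-1) = 296*(-1) = -296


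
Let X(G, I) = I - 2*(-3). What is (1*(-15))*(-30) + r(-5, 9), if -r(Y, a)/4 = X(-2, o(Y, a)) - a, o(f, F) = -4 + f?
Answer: 498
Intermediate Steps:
X(G, I) = 6 + I (X(G, I) = I + 6 = 6 + I)
r(Y, a) = -8 - 4*Y + 4*a (r(Y, a) = -4*((6 + (-4 + Y)) - a) = -4*((2 + Y) - a) = -4*(2 + Y - a) = -8 - 4*Y + 4*a)
(1*(-15))*(-30) + r(-5, 9) = (1*(-15))*(-30) + (-8 - 4*(-5) + 4*9) = -15*(-30) + (-8 + 20 + 36) = 450 + 48 = 498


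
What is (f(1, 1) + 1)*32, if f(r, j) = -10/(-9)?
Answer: 608/9 ≈ 67.556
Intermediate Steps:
f(r, j) = 10/9 (f(r, j) = -10*(-1/9) = 10/9)
(f(1, 1) + 1)*32 = (10/9 + 1)*32 = (19/9)*32 = 608/9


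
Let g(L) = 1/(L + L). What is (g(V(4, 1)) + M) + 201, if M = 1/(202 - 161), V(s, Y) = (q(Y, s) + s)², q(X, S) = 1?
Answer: 412141/2050 ≈ 201.04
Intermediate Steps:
V(s, Y) = (1 + s)²
g(L) = 1/(2*L)
M = 1/41 ≈ 0.024390
(g(V(4, 1)) + M) + 201 = (1/(2*((1 + 4)²)) + 1/41) + 201 = (1/(2*(5²)) + 1/41) + 201 = ((½)/25 + 1/41) + 201 = ((½)*(1/25) + 1/41) + 201 = (1/50 + 1/41) + 201 = 91/2050 + 201 = 412141/2050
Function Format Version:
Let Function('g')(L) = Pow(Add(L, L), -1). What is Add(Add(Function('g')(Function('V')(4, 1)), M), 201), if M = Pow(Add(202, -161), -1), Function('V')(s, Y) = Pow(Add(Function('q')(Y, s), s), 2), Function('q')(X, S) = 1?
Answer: Rational(412141, 2050) ≈ 201.04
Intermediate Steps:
Function('V')(s, Y) = Pow(Add(1, s), 2)
Function('g')(L) = Mul(Rational(1, 2), Pow(L, -1)) (Function('g')(L) = Pow(Mul(2, L), -1) = Mul(Rational(1, 2), Pow(L, -1)))
M = Rational(1, 41) (M = Pow(41, -1) = Rational(1, 41) ≈ 0.024390)
Add(Add(Function('g')(Function('V')(4, 1)), M), 201) = Add(Add(Mul(Rational(1, 2), Pow(Pow(Add(1, 4), 2), -1)), Rational(1, 41)), 201) = Add(Add(Mul(Rational(1, 2), Pow(Pow(5, 2), -1)), Rational(1, 41)), 201) = Add(Add(Mul(Rational(1, 2), Pow(25, -1)), Rational(1, 41)), 201) = Add(Add(Mul(Rational(1, 2), Rational(1, 25)), Rational(1, 41)), 201) = Add(Add(Rational(1, 50), Rational(1, 41)), 201) = Add(Rational(91, 2050), 201) = Rational(412141, 2050)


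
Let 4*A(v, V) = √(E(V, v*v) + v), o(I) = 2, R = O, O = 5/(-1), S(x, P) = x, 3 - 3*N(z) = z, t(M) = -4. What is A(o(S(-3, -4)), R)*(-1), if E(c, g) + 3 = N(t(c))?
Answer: -√3/6 ≈ -0.28868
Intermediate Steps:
N(z) = 1 - z/3
E(c, g) = -⅔ (E(c, g) = -3 + (1 - ⅓*(-4)) = -3 + (1 + 4/3) = -3 + 7/3 = -⅔)
O = -5 (O = 5*(-1) = -5)
R = -5
A(v, V) = √(-⅔ + v)/4
A(o(S(-3, -4)), R)*(-1) = (√(-6 + 9*2)/12)*(-1) = (√(-6 + 18)/12)*(-1) = (√12/12)*(-1) = ((2*√3)/12)*(-1) = (√3/6)*(-1) = -√3/6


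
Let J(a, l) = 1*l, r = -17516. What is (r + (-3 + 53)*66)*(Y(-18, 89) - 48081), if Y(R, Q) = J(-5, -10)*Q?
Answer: 696171736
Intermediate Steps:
J(a, l) = l
Y(R, Q) = -10*Q
(r + (-3 + 53)*66)*(Y(-18, 89) - 48081) = (-17516 + (-3 + 53)*66)*(-10*89 - 48081) = (-17516 + 50*66)*(-890 - 48081) = (-17516 + 3300)*(-48971) = -14216*(-48971) = 696171736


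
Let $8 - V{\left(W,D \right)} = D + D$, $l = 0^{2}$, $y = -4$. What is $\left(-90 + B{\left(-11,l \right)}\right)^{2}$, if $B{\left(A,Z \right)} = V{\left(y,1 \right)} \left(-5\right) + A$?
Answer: $17161$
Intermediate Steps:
$l = 0$
$V{\left(W,D \right)} = 8 - 2 D$ ($V{\left(W,D \right)} = 8 - \left(D + D\right) = 8 - 2 D$)
$B{\left(A,Z \right)} = -30 + A$ ($B{\left(A,Z \right)} = \left(8 - 2\right) \left(-5\right) + A = 6 \left(-5\right) + A = -30 + A$)
$\left(-90 + B{\left(-11,l \right)}\right)^{2} = \left(-90 - 41\right)^{2} = \left(-131\right)^{2} = 17161$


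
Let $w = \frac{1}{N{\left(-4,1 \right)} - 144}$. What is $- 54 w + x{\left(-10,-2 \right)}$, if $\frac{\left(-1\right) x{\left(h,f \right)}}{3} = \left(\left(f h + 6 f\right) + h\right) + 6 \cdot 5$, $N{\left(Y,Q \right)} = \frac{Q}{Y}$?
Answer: $- \frac{48252}{577} \approx -83.626$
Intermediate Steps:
$w = - \frac{4}{577}$ ($w = \frac{1}{1 \frac{1}{-4} - 144} = \frac{1}{1 \left(- \frac{1}{4}\right) - 144} = \frac{1}{- \frac{1}{4} - 144} = \frac{1}{- \frac{577}{4}} = - \frac{4}{577} \approx -0.0069324$)
$x{\left(h,f \right)} = -90 - 18 f - 3 h - 3 f h$ ($x{\left(h,f \right)} = - 3 \left(\left(\left(f h + 6 f\right) + h\right) + 6 \cdot 5\right) = - 3 \left(\left(\left(6 f + f h\right) + h\right) + 30\right) = - 3 \left(\left(h + 6 f + f h\right) + 30\right) = - 3 \left(30 + h + 6 f + f h\right) = -90 - 18 f - 3 h - 3 f h$)
$- 54 w + x{\left(-10,-2 \right)} = \left(-54\right) \left(- \frac{4}{577}\right) - \left(24 + 60\right) = \frac{216}{577} + \left(-90 + 36 + 30 - 60\right) = \frac{216}{577} - 84 = - \frac{48252}{577}$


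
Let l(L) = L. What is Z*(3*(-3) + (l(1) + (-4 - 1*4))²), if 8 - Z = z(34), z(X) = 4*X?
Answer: -5120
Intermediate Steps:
Z = -128 (Z = 8 - 4*34 = 8 - 1*136 = 8 - 136 = -128)
Z*(3*(-3) + (l(1) + (-4 - 1*4))²) = -128*(3*(-3) + (1 + (-4 - 1*4))²) = -128*(-9 + (1 + (-4 - 4))²) = -128*(-9 + (1 - 8)²) = -128*(-9 + (-7)²) = -128*(-9 + 49) = -128*40 = -5120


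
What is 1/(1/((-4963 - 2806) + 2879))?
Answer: -4890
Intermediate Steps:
1/(1/((-4963 - 2806) + 2879)) = 1/(1/(-7769 + 2879)) = 1/(1/(-4890)) = 1/(-1/4890) = -4890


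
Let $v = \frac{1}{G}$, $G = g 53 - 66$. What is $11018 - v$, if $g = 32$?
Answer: $\frac{17959339}{1630} \approx 11018.0$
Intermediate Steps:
$G = 1630$ ($G = 32 \cdot 53 - 66 = 1696 - 66 = 1630$)
$v = \frac{1}{1630} \approx 0.0006135$
$11018 - v = 11018 - \frac{1}{1630} = \frac{17959339}{1630}$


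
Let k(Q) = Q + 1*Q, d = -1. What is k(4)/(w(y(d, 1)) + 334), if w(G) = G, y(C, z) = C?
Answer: 8/333 ≈ 0.024024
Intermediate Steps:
k(Q) = 2*Q (k(Q) = Q + Q = 2*Q)
k(4)/(w(y(d, 1)) + 334) = (2*4)/(-1 + 334) = 8/333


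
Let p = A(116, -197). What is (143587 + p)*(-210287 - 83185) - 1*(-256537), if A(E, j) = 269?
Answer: -42217451495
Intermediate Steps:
p = 269
(143587 + p)*(-210287 - 83185) - 1*(-256537) = (143587 + 269)*(-210287 - 83185) - 1*(-256537) = 143856*(-293472) + 256537 = -42217708032 + 256537 = -42217451495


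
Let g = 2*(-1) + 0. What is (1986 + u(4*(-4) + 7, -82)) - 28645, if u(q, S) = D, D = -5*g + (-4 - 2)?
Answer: -26655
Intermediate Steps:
g = -2 (g = -2 + 0 = -2)
D = 4 (D = -5*(-2) + (-4 - 2) = 10 - 6 = 4)
u(q, S) = 4
(1986 + u(4*(-4) + 7, -82)) - 28645 = (1986 + 4) - 28645 = 1990 - 28645 = -26655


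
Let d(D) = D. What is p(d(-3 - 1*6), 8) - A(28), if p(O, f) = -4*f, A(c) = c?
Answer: -60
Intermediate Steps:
p(d(-3 - 1*6), 8) - A(28) = -4*8 - 1*28 = -32 - 28 = -60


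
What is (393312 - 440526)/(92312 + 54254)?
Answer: -23607/73283 ≈ -0.32213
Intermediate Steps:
(393312 - 440526)/(92312 + 54254) = -47214/146566 = -47214*1/146566 = -23607/73283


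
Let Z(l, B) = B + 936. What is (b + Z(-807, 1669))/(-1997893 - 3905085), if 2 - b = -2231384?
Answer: -2233991/5902978 ≈ -0.37845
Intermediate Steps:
Z(l, B) = 936 + B
b = 2231386 (b = 2 - 1*(-2231384) = 2 + 2231384 = 2231386)
(b + Z(-807, 1669))/(-1997893 - 3905085) = (2231386 + (936 + 1669))/(-1997893 - 3905085) = (2231386 + 2605)/(-5902978) = 2233991*(-1/5902978) = -2233991/5902978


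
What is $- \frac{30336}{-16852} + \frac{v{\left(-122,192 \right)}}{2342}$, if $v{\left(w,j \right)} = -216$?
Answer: $\frac{8425860}{4933423} \approx 1.7079$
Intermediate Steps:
$- \frac{30336}{-16852} + \frac{v{\left(-122,192 \right)}}{2342} = - \frac{30336}{-16852} - \frac{216}{2342} = \left(-30336\right) \left(- \frac{1}{16852}\right) - \frac{108}{1171} = \frac{7584}{4213} - \frac{108}{1171} = \frac{8425860}{4933423}$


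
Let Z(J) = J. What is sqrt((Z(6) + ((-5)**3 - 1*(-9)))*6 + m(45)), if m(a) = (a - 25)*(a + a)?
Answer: 2*sqrt(285) ≈ 33.764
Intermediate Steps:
m(a) = 2*a*(-25 + a) (m(a) = (-25 + a)*(2*a) = 2*a*(-25 + a))
sqrt((Z(6) + ((-5)**3 - 1*(-9)))*6 + m(45)) = sqrt((6 + ((-5)**3 - 1*(-9)))*6 + 2*45*(-25 + 45)) = sqrt((6 + (-125 + 9))*6 + 2*45*20) = sqrt((6 - 116)*6 + 1800) = sqrt(-110*6 + 1800) = sqrt(-660 + 1800) = sqrt(1140) = 2*sqrt(285)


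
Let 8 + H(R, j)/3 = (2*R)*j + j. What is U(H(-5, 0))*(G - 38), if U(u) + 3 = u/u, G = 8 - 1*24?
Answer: 108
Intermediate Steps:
H(R, j) = -24 + 3*j + 6*R*j (H(R, j) = -24 + 3*((2*R)*j + j) = -24 + 3*(2*R*j + j) = -24 + 3*(j + 2*R*j) = -24 + (3*j + 6*R*j) = -24 + 3*j + 6*R*j)
G = -16 (G = 8 - 24 = -16)
U(u) = -2 (U(u) = -3 + u/u = -3 + 1 = -2)
U(H(-5, 0))*(G - 38) = -2*(-16 - 38) = -2*(-54) = 108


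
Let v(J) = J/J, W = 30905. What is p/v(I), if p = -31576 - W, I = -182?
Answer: -62481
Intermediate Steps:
v(J) = 1
p = -62481 (p = -31576 - 1*30905 = -31576 - 30905 = -62481)
p/v(I) = -62481/1 = -62481*1 = -62481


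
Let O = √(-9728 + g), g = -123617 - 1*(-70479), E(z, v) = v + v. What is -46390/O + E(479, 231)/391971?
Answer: 154/130657 + 23195*I*√34/731 ≈ 0.0011787 + 185.02*I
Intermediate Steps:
E(z, v) = 2*v
g = -53138 (g = -123617 + 70479 = -53138)
O = 43*I*√34 (O = √(-9728 - 53138) = √(-62866) = 43*I*√34 ≈ 250.73*I)
-46390/O + E(479, 231)/391971 = -46390*(-I*√34/1462) + (2*231)/391971 = -(-23195)*I*√34/731 + 462*(1/391971) = 23195*I*√34/731 + 154/130657 = 154/130657 + 23195*I*√34/731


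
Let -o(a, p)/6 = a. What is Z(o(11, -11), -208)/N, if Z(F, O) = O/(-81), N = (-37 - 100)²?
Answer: 208/1520289 ≈ 0.00013682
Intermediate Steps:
N = 18769 (N = (-137)² = 18769)
o(a, p) = -6*a
Z(F, O) = -O/81 (Z(F, O) = O*(-1/81) = -O/81)
Z(o(11, -11), -208)/N = -1/81*(-208)/18769 = (208/81)*(1/18769) = 208/1520289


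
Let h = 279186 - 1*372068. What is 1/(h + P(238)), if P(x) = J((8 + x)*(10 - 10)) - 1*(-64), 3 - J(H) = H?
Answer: -1/92815 ≈ -1.0774e-5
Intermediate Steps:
h = -92882 (h = 279186 - 372068 = -92882)
J(H) = 3 - H
P(x) = 67 (P(x) = (3 - (8 + x)*(10 - 10)) - 1*(-64) = (3 - (8 + x)*0) + 64 = (3 - 1*0) + 64 = (3 + 0) + 64 = 3 + 64 = 67)
1/(h + P(238)) = 1/(-92882 + 67) = 1/(-92815) = -1/92815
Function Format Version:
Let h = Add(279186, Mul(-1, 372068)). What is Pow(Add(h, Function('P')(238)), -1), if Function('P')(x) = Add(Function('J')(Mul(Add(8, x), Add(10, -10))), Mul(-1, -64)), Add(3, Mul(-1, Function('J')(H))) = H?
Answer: Rational(-1, 92815) ≈ -1.0774e-5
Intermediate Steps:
h = -92882 (h = Add(279186, -372068) = -92882)
Function('J')(H) = Add(3, Mul(-1, H))
Function('P')(x) = 67 (Function('P')(x) = Add(Add(3, Mul(-1, Mul(Add(8, x), Add(10, -10)))), Mul(-1, -64)) = Add(Add(3, Mul(-1, Mul(Add(8, x), 0))), 64) = Add(Add(3, Mul(-1, 0)), 64) = Add(Add(3, 0), 64) = Add(3, 64) = 67)
Pow(Add(h, Function('P')(238)), -1) = Pow(Add(-92882, 67), -1) = Pow(-92815, -1) = Rational(-1, 92815)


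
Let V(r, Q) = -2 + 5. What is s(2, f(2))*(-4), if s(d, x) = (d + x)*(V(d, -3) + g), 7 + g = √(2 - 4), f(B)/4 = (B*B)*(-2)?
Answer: -480 + 120*I*√2 ≈ -480.0 + 169.71*I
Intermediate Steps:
f(B) = -8*B² (f(B) = 4*((B*B)*(-2)) = 4*(B²*(-2)) = 4*(-2*B²) = -8*B²)
V(r, Q) = 3
g = -7 + I*√2 (g = -7 + √(2 - 4) = -7 + √(-2) = -7 + I*√2 ≈ -7.0 + 1.4142*I)
s(d, x) = (-4 + I*√2)*(d + x) (s(d, x) = (d + x)*(3 + (-7 + I*√2)) = (d + x)*(-4 + I*√2) = (-4 + I*√2)*(d + x))
s(2, f(2))*(-4) = (-4*2 - (-32)*2² + I*2*√2 + I*(-8*2²)*√2)*(-4) = (-8 - (-32)*4 + 2*I*√2 + I*(-8*4)*√2)*(-4) = (-8 - 4*(-32) + 2*I*√2 + I*(-32)*√2)*(-4) = (-8 + 128 + 2*I*√2 - 32*I*√2)*(-4) = (120 - 30*I*√2)*(-4) = -480 + 120*I*√2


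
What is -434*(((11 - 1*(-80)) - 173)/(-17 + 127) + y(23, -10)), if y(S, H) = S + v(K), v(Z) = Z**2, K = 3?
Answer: -746046/55 ≈ -13564.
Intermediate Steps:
y(S, H) = 9 + S (y(S, H) = S + 3**2 = S + 9 = 9 + S)
-434*(((11 - 1*(-80)) - 173)/(-17 + 127) + y(23, -10)) = -434*(((11 - 1*(-80)) - 173)/(-17 + 127) + (9 + 23)) = -434*(((11 + 80) - 173)/110 + 32) = -434*((91 - 173)*(1/110) + 32) = -434*(-82*1/110 + 32) = -434*(-41/55 + 32) = -434*1719/55 = -746046/55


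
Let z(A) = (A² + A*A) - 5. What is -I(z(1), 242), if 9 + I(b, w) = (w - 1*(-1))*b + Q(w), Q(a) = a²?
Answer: -57826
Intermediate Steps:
z(A) = -5 + 2*A² (z(A) = (A² + A²) - 5 = 2*A² - 5 = -5 + 2*A²)
I(b, w) = -9 + w² + b*(1 + w) (I(b, w) = -9 + ((w - 1*(-1))*b + w²) = -9 + ((w + 1)*b + w²) = -9 + ((1 + w)*b + w²) = -9 + (b*(1 + w) + w²) = -9 + (w² + b*(1 + w)) = -9 + w² + b*(1 + w))
-I(z(1), 242) = -(-9 + (-5 + 2*1²) + 242² + (-5 + 2*1²)*242) = -(-9 + (-5 + 2*1) + 58564 + (-5 + 2*1)*242) = -(-9 + (-5 + 2) + 58564 + (-5 + 2)*242) = -(-9 - 3 + 58564 - 3*242) = -(-9 - 3 + 58564 - 726) = -1*57826 = -57826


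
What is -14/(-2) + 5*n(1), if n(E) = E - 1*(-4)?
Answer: 32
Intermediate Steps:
n(E) = 4 + E (n(E) = E + 4 = 4 + E)
-14/(-2) + 5*n(1) = -14/(-2) + 5*(4 + 1) = -14*(-½) + 5*5 = 7 + 25 = 32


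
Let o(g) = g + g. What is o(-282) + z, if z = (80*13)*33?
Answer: 33756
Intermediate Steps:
o(g) = 2*g
z = 34320 (z = 1040*33 = 34320)
o(-282) + z = 2*(-282) + 34320 = -564 + 34320 = 33756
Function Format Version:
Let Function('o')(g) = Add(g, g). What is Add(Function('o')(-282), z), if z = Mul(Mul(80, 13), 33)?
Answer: 33756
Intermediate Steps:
Function('o')(g) = Mul(2, g)
z = 34320 (z = Mul(1040, 33) = 34320)
Add(Function('o')(-282), z) = Add(Mul(2, -282), 34320) = Add(-564, 34320) = 33756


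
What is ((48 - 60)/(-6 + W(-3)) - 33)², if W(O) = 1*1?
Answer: 23409/25 ≈ 936.36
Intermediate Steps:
W(O) = 1
((48 - 60)/(-6 + W(-3)) - 33)² = ((48 - 60)/(-6 + 1) - 33)² = (-12/(-5) - 33)² = (-12*(-⅕) - 33)² = (12/5 - 33)² = (-153/5)² = 23409/25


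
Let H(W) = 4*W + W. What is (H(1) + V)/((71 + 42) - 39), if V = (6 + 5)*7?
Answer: 41/37 ≈ 1.1081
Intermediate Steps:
H(W) = 5*W
V = 77 (V = 11*7 = 77)
(H(1) + V)/((71 + 42) - 39) = (5*1 + 77)/((71 + 42) - 39) = (5 + 77)/(113 - 39) = 82/74 = (1/74)*82 = 41/37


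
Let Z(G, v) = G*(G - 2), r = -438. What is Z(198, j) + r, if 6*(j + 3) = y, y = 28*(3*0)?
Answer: 38370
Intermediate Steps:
y = 0 (y = 28*0 = 0)
j = -3 (j = -3 + (1/6)*0 = -3 + 0 = -3)
Z(G, v) = G*(-2 + G)
Z(198, j) + r = 198*(-2 + 198) - 438 = 198*196 - 438 = 38808 - 438 = 38370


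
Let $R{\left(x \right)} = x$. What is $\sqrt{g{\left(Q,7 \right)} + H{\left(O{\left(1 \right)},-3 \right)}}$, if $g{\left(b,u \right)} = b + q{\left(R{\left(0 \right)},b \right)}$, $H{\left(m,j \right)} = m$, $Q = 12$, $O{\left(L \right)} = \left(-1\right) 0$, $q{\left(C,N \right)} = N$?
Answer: $2 \sqrt{6} \approx 4.899$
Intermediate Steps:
$O{\left(L \right)} = 0$
$g{\left(b,u \right)} = 2 b$ ($g{\left(b,u \right)} = b + b = 2 b$)
$\sqrt{g{\left(Q,7 \right)} + H{\left(O{\left(1 \right)},-3 \right)}} = \sqrt{2 \cdot 12 + 0} = \sqrt{24 + 0} = \sqrt{24} = 2 \sqrt{6}$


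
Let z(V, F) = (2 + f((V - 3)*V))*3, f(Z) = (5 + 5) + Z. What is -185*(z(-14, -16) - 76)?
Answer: -124690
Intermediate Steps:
f(Z) = 10 + Z
z(V, F) = 36 + 3*V*(-3 + V) (z(V, F) = (2 + (10 + (V - 3)*V))*3 = (2 + (10 + (-3 + V)*V))*3 = (2 + (10 + V*(-3 + V)))*3 = (12 + V*(-3 + V))*3 = 36 + 3*V*(-3 + V))
-185*(z(-14, -16) - 76) = -185*((36 + 3*(-14)*(-3 - 14)) - 76) = -185*((36 + 3*(-14)*(-17)) - 76) = -185*((36 + 714) - 76) = -185*(750 - 76) = -185*674 = -124690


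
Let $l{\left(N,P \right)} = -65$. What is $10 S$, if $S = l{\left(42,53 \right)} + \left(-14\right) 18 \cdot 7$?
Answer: $-18290$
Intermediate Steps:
$S = -1829$ ($S = -65 + \left(-14\right) 18 \cdot 7 = -65 - 1764 = -1829$)
$10 S = 10 \left(-1829\right) = -18290$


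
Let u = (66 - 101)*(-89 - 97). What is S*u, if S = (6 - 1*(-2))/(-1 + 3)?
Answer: 26040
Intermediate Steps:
u = 6510 (u = -35*(-186) = 6510)
S = 4 (S = (6 + 2)/2 = 8*(½) = 4)
S*u = 4*6510 = 26040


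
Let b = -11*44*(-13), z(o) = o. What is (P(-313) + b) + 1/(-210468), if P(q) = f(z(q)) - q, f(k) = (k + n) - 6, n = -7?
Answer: 1321528571/210468 ≈ 6279.0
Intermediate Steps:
b = 6292 (b = -484*(-13) = 6292)
f(k) = -13 + k (f(k) = (k - 7) - 6 = (-7 + k) - 6 = -13 + k)
P(q) = -13 (P(q) = (-13 + q) - q = -13)
(P(-313) + b) + 1/(-210468) = (-13 + 6292) + 1/(-210468) = 6279 - 1/210468 = 1321528571/210468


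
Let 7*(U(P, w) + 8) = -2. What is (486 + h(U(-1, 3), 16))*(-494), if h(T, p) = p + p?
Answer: -255892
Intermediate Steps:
U(P, w) = -58/7 (U(P, w) = -8 + (⅐)*(-2) = -8 - 2/7 = -58/7)
h(T, p) = 2*p
(486 + h(U(-1, 3), 16))*(-494) = (486 + 2*16)*(-494) = (486 + 32)*(-494) = 518*(-494) = -255892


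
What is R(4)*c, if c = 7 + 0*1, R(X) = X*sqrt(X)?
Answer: 56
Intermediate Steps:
R(X) = X**(3/2)
c = 7 (c = 7 + 0 = 7)
R(4)*c = 4**(3/2)*7 = 8*7 = 56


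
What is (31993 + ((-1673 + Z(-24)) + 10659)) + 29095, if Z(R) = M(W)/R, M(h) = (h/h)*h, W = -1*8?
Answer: 210223/3 ≈ 70074.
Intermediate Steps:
W = -8
M(h) = h (M(h) = 1*h = h)
Z(R) = -8/R
(31993 + ((-1673 + Z(-24)) + 10659)) + 29095 = (31993 + ((-1673 - 8/(-24)) + 10659)) + 29095 = (31993 + ((-1673 - 8*(-1/24)) + 10659)) + 29095 = (31993 + ((-1673 + 1/3) + 10659)) + 29095 = (31993 + (-5018/3 + 10659)) + 29095 = (31993 + 26959/3) + 29095 = 122938/3 + 29095 = 210223/3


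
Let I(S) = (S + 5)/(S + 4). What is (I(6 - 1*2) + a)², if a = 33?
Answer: 74529/64 ≈ 1164.5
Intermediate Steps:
I(S) = (5 + S)/(4 + S)
(I(6 - 1*2) + a)² = ((5 + (6 - 1*2))/(4 + (6 - 1*2)) + 33)² = ((5 + (6 - 2))/(4 + (6 - 2)) + 33)² = ((5 + 4)/(4 + 4) + 33)² = (9/8 + 33)² = (273/8)² = 74529/64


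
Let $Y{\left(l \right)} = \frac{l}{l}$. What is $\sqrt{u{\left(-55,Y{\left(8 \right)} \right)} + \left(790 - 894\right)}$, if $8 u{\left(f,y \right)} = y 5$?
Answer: $\frac{i \sqrt{1654}}{4} \approx 10.167 i$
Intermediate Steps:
$Y{\left(l \right)} = 1$
$u{\left(f,y \right)} = \frac{5 y}{8}$ ($u{\left(f,y \right)} = \frac{y 5}{8} = \frac{5 y}{8}$)
$\sqrt{u{\left(-55,Y{\left(8 \right)} \right)} + \left(790 - 894\right)} = \sqrt{\frac{5}{8} \cdot 1 + \left(790 - 894\right)} = \sqrt{\frac{5}{8} + \left(790 - 894\right)} = \sqrt{\frac{5}{8} - 104} = \sqrt{- \frac{827}{8}} = \frac{i \sqrt{1654}}{4}$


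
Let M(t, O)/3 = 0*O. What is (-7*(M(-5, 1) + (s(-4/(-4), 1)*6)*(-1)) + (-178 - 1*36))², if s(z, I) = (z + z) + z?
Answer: 7744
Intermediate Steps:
s(z, I) = 3*z (s(z, I) = 2*z + z = 3*z)
M(t, O) = 0 (M(t, O) = 3*(0*O) = 3*0 = 0)
(-7*(M(-5, 1) + (s(-4/(-4), 1)*6)*(-1)) + (-178 - 1*36))² = (-7*(0 + ((3*(-4/(-4)))*6)*(-1)) + (-178 - 1*36))² = (-7*(0 + ((3*(-4*(-¼)))*6)*(-1)) + (-178 - 36))² = (-7*(0 + ((3*1)*6)*(-1)) - 214)² = (-7*(0 + (3*6)*(-1)) - 214)² = (-7*(0 + 18*(-1)) - 214)² = (-7*(0 - 18) - 214)² = (-7*(-18) - 214)² = (126 - 214)² = (-88)² = 7744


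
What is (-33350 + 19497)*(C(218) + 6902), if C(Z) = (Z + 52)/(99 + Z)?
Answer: -30313190012/317 ≈ -9.5625e+7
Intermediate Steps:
C(Z) = (52 + Z)/(99 + Z)
(-33350 + 19497)*(C(218) + 6902) = (-33350 + 19497)*((52 + 218)/(99 + 218) + 6902) = -13853*(270/317 + 6902) = -13853*2188204/317 = -30313190012/317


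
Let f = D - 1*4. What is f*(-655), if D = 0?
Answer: 2620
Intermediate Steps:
f = -4 (f = 0 - 1*4 = 0 - 4 = -4)
f*(-655) = -4*(-655) = 2620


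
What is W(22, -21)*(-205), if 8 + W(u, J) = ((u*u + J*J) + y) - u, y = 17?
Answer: -186960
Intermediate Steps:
W(u, J) = 9 + J² + u² - u (W(u, J) = -8 + (((u*u + J*J) + 17) - u) = -8 + (((u² + J²) + 17) - u) = -8 + (((J² + u²) + 17) - u) = -8 + ((17 + J² + u²) - u) = -8 + (17 + J² + u² - u) = 9 + J² + u² - u)
W(22, -21)*(-205) = (9 + (-21)² + 22² - 1*22)*(-205) = (9 + 441 + 484 - 22)*(-205) = 912*(-205) = -186960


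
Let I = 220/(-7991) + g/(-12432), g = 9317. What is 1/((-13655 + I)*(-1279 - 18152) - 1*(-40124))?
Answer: 4730672/1255451878299745 ≈ 3.7681e-9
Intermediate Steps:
I = -11026741/14192016 (I = 220/(-7991) + 9317/(-12432) = 220*(-1/7991) + 9317*(-1/12432) = -220/7991 - 1331/1776 = -11026741/14192016 ≈ -0.77697)
1/((-13655 + I)*(-1279 - 18152) - 1*(-40124)) = 1/((-13655 - 11026741/14192016)*(-1279 - 18152) - 1*(-40124)) = 1/(-193803005221/14192016*(-19431) + 40124) = 1/(1255262064816417/4730672 + 40124) = 1/(1255451878299745/4730672) = 4730672/1255451878299745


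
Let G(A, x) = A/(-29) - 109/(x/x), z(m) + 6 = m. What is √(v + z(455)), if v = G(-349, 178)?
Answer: √296061/29 ≈ 18.763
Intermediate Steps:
z(m) = -6 + m
G(A, x) = -109 - A/29 (G(A, x) = A*(-1/29) - 109/1 = -A/29 - 109*1 = -A/29 - 109 = -109 - A/29)
v = -2812/29 (v = -109 - 1/29*(-349) = -109 + 349/29 = -2812/29 ≈ -96.966)
√(v + z(455)) = √(-2812/29 + (-6 + 455)) = √(-2812/29 + 449) = √(10209/29) = √296061/29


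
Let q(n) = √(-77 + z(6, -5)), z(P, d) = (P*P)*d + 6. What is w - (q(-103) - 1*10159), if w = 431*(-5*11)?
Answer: -13546 - I*√251 ≈ -13546.0 - 15.843*I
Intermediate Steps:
z(P, d) = 6 + d*P² (z(P, d) = P²*d + 6 = d*P² + 6 = 6 + d*P²)
q(n) = I*√251 (q(n) = √(-77 + (6 - 5*6²)) = √(-77 + (6 - 5*36)) = √(-77 + (6 - 180)) = √(-77 - 174) = √(-251) = I*√251)
w = -23705 (w = 431*(-55) = -23705)
w - (q(-103) - 1*10159) = -23705 - (I*√251 - 1*10159) = -23705 - (I*√251 - 10159) = -23705 - (-10159 + I*√251) = -23705 + (10159 - I*√251) = -13546 - I*√251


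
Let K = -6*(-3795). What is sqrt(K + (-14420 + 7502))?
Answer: 2*sqrt(3963) ≈ 125.90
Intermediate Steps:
K = 22770
sqrt(K + (-14420 + 7502)) = sqrt(22770 + (-14420 + 7502)) = sqrt(22770 - 6918) = sqrt(15852) = 2*sqrt(3963)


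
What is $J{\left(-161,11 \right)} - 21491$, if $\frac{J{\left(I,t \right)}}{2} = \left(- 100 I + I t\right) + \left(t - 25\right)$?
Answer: $7139$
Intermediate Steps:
$J{\left(I,t \right)} = -50 - 200 I + 2 t + 2 I t$ ($J{\left(I,t \right)} = 2 \left(\left(- 100 I + I t\right) + \left(t - 25\right)\right) = 2 \left(\left(- 100 I + I t\right) + \left(-25 + t\right)\right) = 2 \left(-25 + t - 100 I + I t\right) = -50 - 200 I + 2 t + 2 I t$)
$J{\left(-161,11 \right)} - 21491 = \left(-50 - -32200 + 2 \cdot 11 + 2 \left(-161\right) 11\right) - 21491 = \left(-50 + 32200 + 22 - 3542\right) - 21491 = 28630 - 21491 = 7139$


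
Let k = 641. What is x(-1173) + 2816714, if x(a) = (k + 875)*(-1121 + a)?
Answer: -660990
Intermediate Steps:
x(a) = -1699436 + 1516*a (x(a) = (641 + 875)*(-1121 + a) = 1516*(-1121 + a) = -1699436 + 1516*a)
x(-1173) + 2816714 = (-1699436 + 1516*(-1173)) + 2816714 = (-1699436 - 1778268) + 2816714 = -3477704 + 2816714 = -660990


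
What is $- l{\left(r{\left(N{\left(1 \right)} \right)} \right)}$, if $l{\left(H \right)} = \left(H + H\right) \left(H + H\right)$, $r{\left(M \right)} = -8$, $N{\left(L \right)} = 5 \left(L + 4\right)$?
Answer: $-256$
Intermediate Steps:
$N{\left(L \right)} = 20 + 5 L$ ($N{\left(L \right)} = 5 \left(4 + L\right) = 20 + 5 L$)
$l{\left(H \right)} = 4 H^{2}$ ($l{\left(H \right)} = 2 H 2 H = 4 H^{2}$)
$- l{\left(r{\left(N{\left(1 \right)} \right)} \right)} = - 4 \left(-8\right)^{2} = - 4 \cdot 64 = \left(-1\right) 256 = -256$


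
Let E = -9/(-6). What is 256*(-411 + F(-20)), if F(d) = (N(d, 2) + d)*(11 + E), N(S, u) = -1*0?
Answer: -169216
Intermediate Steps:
E = 3/2 (E = -9*(-1/6) = 3/2 ≈ 1.5000)
N(S, u) = 0
F(d) = 25*d/2 (F(d) = (0 + d)*(11 + 3/2) = d*(25/2) = 25*d/2)
256*(-411 + F(-20)) = 256*(-411 + (25/2)*(-20)) = 256*(-411 - 250) = 256*(-661) = -169216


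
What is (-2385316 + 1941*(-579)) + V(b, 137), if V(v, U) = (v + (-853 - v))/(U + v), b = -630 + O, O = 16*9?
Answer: -1224694242/349 ≈ -3.5092e+6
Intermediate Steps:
O = 144
b = -486 (b = -630 + 144 = -486)
V(v, U) = -853/(U + v)
(-2385316 + 1941*(-579)) + V(b, 137) = (-2385316 + 1941*(-579)) - 853/(137 - 486) = (-2385316 - 1123839) - 853/(-349) = -3509155 - 853*(-1/349) = -3509155 + 853/349 = -1224694242/349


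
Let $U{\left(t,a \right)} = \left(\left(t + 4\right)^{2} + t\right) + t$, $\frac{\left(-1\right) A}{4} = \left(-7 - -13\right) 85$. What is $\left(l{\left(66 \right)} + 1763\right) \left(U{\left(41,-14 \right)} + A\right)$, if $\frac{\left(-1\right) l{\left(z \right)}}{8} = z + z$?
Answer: $47369$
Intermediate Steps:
$A = -2040$ ($A = - 4 \left(-7 - -13\right) 85 = - 4 \left(-7 + 13\right) 85 = - 4 \cdot 6 \cdot 85 = \left(-4\right) 510 = -2040$)
$l{\left(z \right)} = - 16 z$ ($l{\left(z \right)} = - 8 \left(z + z\right) = - 8 \cdot 2 z = - 16 z$)
$U{\left(t,a \right)} = \left(4 + t\right)^{2} + 2 t$ ($U{\left(t,a \right)} = \left(\left(4 + t\right)^{2} + t\right) + t = \left(t + \left(4 + t\right)^{2}\right) + t = \left(4 + t\right)^{2} + 2 t$)
$\left(l{\left(66 \right)} + 1763\right) \left(U{\left(41,-14 \right)} + A\right) = \left(\left(-16\right) 66 + 1763\right) \left(\left(\left(4 + 41\right)^{2} + 2 \cdot 41\right) - 2040\right) = \left(-1056 + 1763\right) \left(\left(45^{2} + 82\right) - 2040\right) = 707 \left(\left(2025 + 82\right) - 2040\right) = 707 \left(2107 - 2040\right) = 707 \cdot 67 = 47369$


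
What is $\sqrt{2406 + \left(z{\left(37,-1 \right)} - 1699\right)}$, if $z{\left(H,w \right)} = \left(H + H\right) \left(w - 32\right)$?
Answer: $i \sqrt{1735} \approx 41.653 i$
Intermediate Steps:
$z{\left(H,w \right)} = 2 H \left(-32 + w\right)$
$\sqrt{2406 + \left(z{\left(37,-1 \right)} - 1699\right)} = \sqrt{2406 + \left(2 \cdot 37 \left(-32 - 1\right) - 1699\right)} = \sqrt{2406 + \left(2 \cdot 37 \left(-33\right) - 1699\right)} = \sqrt{2406 - 4141} = \sqrt{-1735} = i \sqrt{1735}$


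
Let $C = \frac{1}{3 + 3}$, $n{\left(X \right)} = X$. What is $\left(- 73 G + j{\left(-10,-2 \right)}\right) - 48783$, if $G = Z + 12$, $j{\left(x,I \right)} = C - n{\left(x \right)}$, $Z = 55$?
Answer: $- \frac{321983}{6} \approx -53664.0$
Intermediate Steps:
$C = \frac{1}{6} \approx 0.16667$
$j{\left(x,I \right)} = \frac{1}{6} - x$
$G = 67$ ($G = 55 + 12 = 67$)
$\left(- 73 G + j{\left(-10,-2 \right)}\right) - 48783 = \left(\left(-73\right) 67 + \left(\frac{1}{6} - -10\right)\right) - 48783 = \left(-4891 + \left(\frac{1}{6} + 10\right)\right) - 48783 = \left(-4891 + \frac{61}{6}\right) - 48783 = - \frac{29285}{6} - 48783 = - \frac{321983}{6}$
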